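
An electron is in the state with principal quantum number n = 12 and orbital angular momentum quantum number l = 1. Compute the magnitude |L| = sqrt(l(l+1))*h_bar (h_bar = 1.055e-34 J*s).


L = sqrt(l*(l+1)) * h_bar
= sqrt(1 * 2) * 1.055e-34
= sqrt(2) * 1.055e-34
= 1.4142 * 1.055e-34
= 1.4920e-34 J*s

1.4920e-34


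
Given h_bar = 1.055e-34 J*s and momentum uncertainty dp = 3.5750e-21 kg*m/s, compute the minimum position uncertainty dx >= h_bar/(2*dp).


dx = h_bar / (2 * dp)
= 1.055e-34 / (2 * 3.5750e-21)
= 1.055e-34 / 7.1500e-21
= 1.4755e-14 m

1.4755e-14


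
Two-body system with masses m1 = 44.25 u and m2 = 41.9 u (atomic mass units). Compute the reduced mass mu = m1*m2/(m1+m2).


mu = m1 * m2 / (m1 + m2)
= 44.25 * 41.9 / (44.25 + 41.9)
= 1854.075 / 86.15
= 21.5215 u

21.5215


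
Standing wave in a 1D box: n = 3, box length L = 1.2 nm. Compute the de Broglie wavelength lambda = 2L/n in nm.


lambda = 2L / n
= 2 * 1.2 / 3
= 2.4 / 3
= 0.8 nm

0.8


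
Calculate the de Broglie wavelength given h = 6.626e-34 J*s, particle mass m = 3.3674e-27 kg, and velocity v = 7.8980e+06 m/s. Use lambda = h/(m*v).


lambda = h / (m * v)
= 6.626e-34 / (3.3674e-27 * 7.8980e+06)
= 6.626e-34 / 2.6596e-20
= 2.4914e-14 m

2.4914e-14


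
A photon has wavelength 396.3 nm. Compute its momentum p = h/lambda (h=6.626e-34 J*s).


p = h / lambda
= 6.626e-34 / (396.3e-9)
= 6.626e-34 / 3.9630e-07
= 1.6720e-27 kg*m/s

1.6720e-27


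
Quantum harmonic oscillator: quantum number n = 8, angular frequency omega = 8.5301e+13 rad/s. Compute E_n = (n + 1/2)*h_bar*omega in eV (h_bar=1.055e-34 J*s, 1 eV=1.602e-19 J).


E = (n + 1/2) * h_bar * omega
= (8 + 0.5) * 1.055e-34 * 8.5301e+13
= 8.5 * 8.9993e-21
= 7.6494e-20 J
= 0.4775 eV

0.4775


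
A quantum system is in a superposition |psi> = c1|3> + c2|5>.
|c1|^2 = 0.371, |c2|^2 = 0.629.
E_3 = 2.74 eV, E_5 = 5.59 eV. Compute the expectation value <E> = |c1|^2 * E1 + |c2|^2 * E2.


<E> = |c1|^2 * E1 + |c2|^2 * E2
= 0.371 * 2.74 + 0.629 * 5.59
= 1.0165 + 3.5161
= 4.5327 eV

4.5327


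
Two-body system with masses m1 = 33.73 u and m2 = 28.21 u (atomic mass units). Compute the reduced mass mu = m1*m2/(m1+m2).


mu = m1 * m2 / (m1 + m2)
= 33.73 * 28.21 / (33.73 + 28.21)
= 951.5233 / 61.94
= 15.362 u

15.362


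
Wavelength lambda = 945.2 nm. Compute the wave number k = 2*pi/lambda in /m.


k = 2 * pi / lambda
= 6.2832 / (945.2e-9)
= 6.2832 / 9.4520e-07
= 6.6475e+06 /m

6.6475e+06


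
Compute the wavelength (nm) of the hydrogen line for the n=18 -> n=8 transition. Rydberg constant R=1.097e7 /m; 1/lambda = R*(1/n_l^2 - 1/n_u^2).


1/lambda = R * (1/n_l^2 - 1/n_u^2)
= 1.097e7 * (1/8^2 - 1/18^2)
= 1.097e7 * (0.015625 - 0.003086)
= 1.097e7 * 0.012539
= 1.3755e+05 /m
lambda = 1 / 1.3755e+05 = 7270.1774 nm

7270.1774


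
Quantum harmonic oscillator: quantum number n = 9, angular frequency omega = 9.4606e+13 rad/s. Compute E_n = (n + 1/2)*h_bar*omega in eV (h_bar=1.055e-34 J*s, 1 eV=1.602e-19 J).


E = (n + 1/2) * h_bar * omega
= (9 + 0.5) * 1.055e-34 * 9.4606e+13
= 9.5 * 9.9809e-21
= 9.4819e-20 J
= 0.5919 eV

0.5919


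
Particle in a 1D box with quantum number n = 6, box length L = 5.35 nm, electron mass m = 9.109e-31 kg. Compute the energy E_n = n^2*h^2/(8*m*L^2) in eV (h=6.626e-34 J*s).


E = n^2 * h^2 / (8 * m * L^2)
= 6^2 * (6.626e-34)^2 / (8 * 9.109e-31 * (5.35e-9)^2)
= 36 * 4.3904e-67 / (8 * 9.109e-31 * 2.8622e-17)
= 7.5777e-20 J
= 0.473 eV

0.473


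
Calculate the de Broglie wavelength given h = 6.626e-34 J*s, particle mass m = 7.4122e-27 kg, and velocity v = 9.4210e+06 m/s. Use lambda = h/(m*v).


lambda = h / (m * v)
= 6.626e-34 / (7.4122e-27 * 9.4210e+06)
= 6.626e-34 / 6.9830e-20
= 9.4887e-15 m

9.4887e-15


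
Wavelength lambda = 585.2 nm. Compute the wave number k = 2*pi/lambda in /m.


k = 2 * pi / lambda
= 6.2832 / (585.2e-9)
= 6.2832 / 5.8520e-07
= 1.0737e+07 /m

1.0737e+07


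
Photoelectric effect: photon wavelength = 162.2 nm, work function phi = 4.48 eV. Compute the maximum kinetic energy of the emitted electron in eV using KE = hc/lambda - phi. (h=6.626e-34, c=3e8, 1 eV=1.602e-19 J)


E_photon = hc / lambda
= (6.626e-34)(3e8) / (162.2e-9)
= 1.2255e-18 J
= 7.65 eV
KE = E_photon - phi
= 7.65 - 4.48
= 3.17 eV

3.17


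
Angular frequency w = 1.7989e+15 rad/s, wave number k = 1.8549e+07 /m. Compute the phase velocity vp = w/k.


vp = w / k
= 1.7989e+15 / 1.8549e+07
= 9.6981e+07 m/s

9.6981e+07


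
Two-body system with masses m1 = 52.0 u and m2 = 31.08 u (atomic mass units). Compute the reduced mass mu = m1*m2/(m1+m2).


mu = m1 * m2 / (m1 + m2)
= 52.0 * 31.08 / (52.0 + 31.08)
= 1616.16 / 83.08
= 19.4531 u

19.4531


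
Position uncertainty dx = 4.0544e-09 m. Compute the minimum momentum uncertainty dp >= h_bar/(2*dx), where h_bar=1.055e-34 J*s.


dp = h_bar / (2 * dx)
= 1.055e-34 / (2 * 4.0544e-09)
= 1.055e-34 / 8.1088e-09
= 1.3011e-26 kg*m/s

1.3011e-26


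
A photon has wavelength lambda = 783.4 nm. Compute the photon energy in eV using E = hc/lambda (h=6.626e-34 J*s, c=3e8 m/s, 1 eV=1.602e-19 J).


E = hc / lambda
= (6.626e-34)(3e8) / (783.4e-9)
= 1.9878e-25 / 7.8340e-07
= 2.5374e-19 J
Converting to eV: 2.5374e-19 / 1.602e-19
= 1.5839 eV

1.5839


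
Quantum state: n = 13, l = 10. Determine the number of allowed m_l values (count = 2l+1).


m_l ranges from -l to +l in integer steps
So m_l goes from -10 to +10
Count = 2l + 1 = 2*10 + 1
= 21

21


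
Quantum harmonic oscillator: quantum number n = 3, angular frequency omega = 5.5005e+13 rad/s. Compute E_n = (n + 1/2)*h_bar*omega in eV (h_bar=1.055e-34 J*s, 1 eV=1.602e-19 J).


E = (n + 1/2) * h_bar * omega
= (3 + 0.5) * 1.055e-34 * 5.5005e+13
= 3.5 * 5.8030e-21
= 2.0311e-20 J
= 0.1268 eV

0.1268


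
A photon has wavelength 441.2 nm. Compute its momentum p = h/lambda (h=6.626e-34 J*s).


p = h / lambda
= 6.626e-34 / (441.2e-9)
= 6.626e-34 / 4.4120e-07
= 1.5018e-27 kg*m/s

1.5018e-27


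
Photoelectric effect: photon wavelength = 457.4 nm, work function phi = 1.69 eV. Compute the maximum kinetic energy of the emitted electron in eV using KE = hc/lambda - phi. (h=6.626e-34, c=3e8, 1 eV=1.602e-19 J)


E_photon = hc / lambda
= (6.626e-34)(3e8) / (457.4e-9)
= 4.3459e-19 J
= 2.7128 eV
KE = E_photon - phi
= 2.7128 - 1.69
= 1.0228 eV

1.0228


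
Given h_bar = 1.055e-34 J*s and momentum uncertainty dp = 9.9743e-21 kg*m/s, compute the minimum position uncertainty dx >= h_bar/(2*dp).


dx = h_bar / (2 * dp)
= 1.055e-34 / (2 * 9.9743e-21)
= 1.055e-34 / 1.9949e-20
= 5.2886e-15 m

5.2886e-15


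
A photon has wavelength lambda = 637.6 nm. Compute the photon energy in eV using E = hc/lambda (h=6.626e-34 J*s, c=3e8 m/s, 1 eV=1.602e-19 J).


E = hc / lambda
= (6.626e-34)(3e8) / (637.6e-9)
= 1.9878e-25 / 6.3760e-07
= 3.1176e-19 J
Converting to eV: 3.1176e-19 / 1.602e-19
= 1.9461 eV

1.9461


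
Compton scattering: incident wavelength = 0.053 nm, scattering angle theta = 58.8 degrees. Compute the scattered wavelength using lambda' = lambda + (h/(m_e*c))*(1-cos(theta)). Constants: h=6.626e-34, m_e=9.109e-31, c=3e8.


Compton wavelength: h/(m_e*c) = 2.4247e-12 m
d_lambda = 2.4247e-12 * (1 - cos(58.8 deg))
= 2.4247e-12 * 0.481973
= 1.1686e-12 m = 0.001169 nm
lambda' = 0.053 + 0.001169
= 0.054169 nm

0.054169


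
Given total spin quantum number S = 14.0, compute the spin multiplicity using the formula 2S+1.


Spin multiplicity = 2S + 1
= 2 * 14.0 + 1
= 28.0 + 1
= 29

29


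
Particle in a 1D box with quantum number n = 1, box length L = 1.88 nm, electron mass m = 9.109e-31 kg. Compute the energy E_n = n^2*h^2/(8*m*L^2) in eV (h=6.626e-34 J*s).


E = n^2 * h^2 / (8 * m * L^2)
= 1^2 * (6.626e-34)^2 / (8 * 9.109e-31 * (1.88e-9)^2)
= 1 * 4.3904e-67 / (8 * 9.109e-31 * 3.5344e-18)
= 1.7046e-20 J
= 0.1064 eV

0.1064


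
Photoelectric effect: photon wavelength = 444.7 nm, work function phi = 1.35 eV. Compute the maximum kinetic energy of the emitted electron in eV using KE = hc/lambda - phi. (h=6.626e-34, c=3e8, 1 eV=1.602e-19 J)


E_photon = hc / lambda
= (6.626e-34)(3e8) / (444.7e-9)
= 4.4700e-19 J
= 2.7902 eV
KE = E_photon - phi
= 2.7902 - 1.35
= 1.4402 eV

1.4402


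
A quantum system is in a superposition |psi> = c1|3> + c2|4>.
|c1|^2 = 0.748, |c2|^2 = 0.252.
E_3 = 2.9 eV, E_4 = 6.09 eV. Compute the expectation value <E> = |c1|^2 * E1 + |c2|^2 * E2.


<E> = |c1|^2 * E1 + |c2|^2 * E2
= 0.748 * 2.9 + 0.252 * 6.09
= 2.1692 + 1.5347
= 3.7039 eV

3.7039


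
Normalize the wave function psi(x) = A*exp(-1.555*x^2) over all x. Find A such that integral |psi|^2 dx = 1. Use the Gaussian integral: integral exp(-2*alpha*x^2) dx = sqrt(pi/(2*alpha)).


integral |psi|^2 dx = A^2 * sqrt(pi/(2*alpha)) = 1
A^2 = sqrt(2*alpha/pi)
= sqrt(2 * 1.555 / pi)
= 0.994959
A = sqrt(0.994959)
= 0.9975

0.9975


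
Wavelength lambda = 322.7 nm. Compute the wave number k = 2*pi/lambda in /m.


k = 2 * pi / lambda
= 6.2832 / (322.7e-9)
= 6.2832 / 3.2270e-07
= 1.9471e+07 /m

1.9471e+07


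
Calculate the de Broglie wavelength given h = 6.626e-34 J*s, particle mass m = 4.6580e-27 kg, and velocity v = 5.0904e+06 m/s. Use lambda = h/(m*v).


lambda = h / (m * v)
= 6.626e-34 / (4.6580e-27 * 5.0904e+06)
= 6.626e-34 / 2.3711e-20
= 2.7945e-14 m

2.7945e-14


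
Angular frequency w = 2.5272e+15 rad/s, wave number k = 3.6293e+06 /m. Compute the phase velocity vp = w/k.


vp = w / k
= 2.5272e+15 / 3.6293e+06
= 6.9633e+08 m/s

6.9633e+08


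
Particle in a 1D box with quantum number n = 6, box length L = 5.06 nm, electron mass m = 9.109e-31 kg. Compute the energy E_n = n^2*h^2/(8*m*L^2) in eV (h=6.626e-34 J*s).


E = n^2 * h^2 / (8 * m * L^2)
= 6^2 * (6.626e-34)^2 / (8 * 9.109e-31 * (5.06e-9)^2)
= 36 * 4.3904e-67 / (8 * 9.109e-31 * 2.5604e-17)
= 8.4712e-20 J
= 0.5288 eV

0.5288


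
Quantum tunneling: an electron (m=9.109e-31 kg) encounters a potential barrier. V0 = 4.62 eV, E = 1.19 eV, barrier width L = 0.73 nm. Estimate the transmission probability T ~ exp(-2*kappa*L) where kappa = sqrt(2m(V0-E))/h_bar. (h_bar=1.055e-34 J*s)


V0 - E = 3.43 eV = 5.4949e-19 J
kappa = sqrt(2 * m * (V0-E)) / h_bar
= sqrt(2 * 9.109e-31 * 5.4949e-19) / 1.055e-34
= 9.4837e+09 /m
2*kappa*L = 2 * 9.4837e+09 * 0.73e-9
= 13.8462
T = exp(-13.8462) = 9.698243e-07

9.698243e-07


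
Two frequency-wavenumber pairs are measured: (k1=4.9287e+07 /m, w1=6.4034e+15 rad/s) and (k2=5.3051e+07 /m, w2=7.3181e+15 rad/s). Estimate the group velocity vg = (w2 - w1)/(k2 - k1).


vg = (w2 - w1) / (k2 - k1)
= (7.3181e+15 - 6.4034e+15) / (5.3051e+07 - 4.9287e+07)
= 9.1470e+14 / 3.7640e+06
= 2.4301e+08 m/s

2.4301e+08


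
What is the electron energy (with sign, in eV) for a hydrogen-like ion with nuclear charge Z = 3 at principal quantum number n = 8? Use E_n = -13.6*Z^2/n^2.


E_n = -13.6 * Z^2 / n^2
= -13.6 * 3^2 / 8^2
= -13.6 * 9 / 64
= -1.9125 eV

-1.9125


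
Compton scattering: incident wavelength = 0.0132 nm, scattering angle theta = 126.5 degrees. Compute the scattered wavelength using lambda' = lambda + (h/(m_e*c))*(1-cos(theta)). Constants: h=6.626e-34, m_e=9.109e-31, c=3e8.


Compton wavelength: h/(m_e*c) = 2.4247e-12 m
d_lambda = 2.4247e-12 * (1 - cos(126.5 deg))
= 2.4247e-12 * 1.594823
= 3.8670e-12 m = 0.003867 nm
lambda' = 0.0132 + 0.003867
= 0.017067 nm

0.017067


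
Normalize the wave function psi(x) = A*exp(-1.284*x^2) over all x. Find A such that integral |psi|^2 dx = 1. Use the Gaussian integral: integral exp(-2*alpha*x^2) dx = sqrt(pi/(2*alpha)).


integral |psi|^2 dx = A^2 * sqrt(pi/(2*alpha)) = 1
A^2 = sqrt(2*alpha/pi)
= sqrt(2 * 1.284 / pi)
= 0.904113
A = sqrt(0.904113)
= 0.9508

0.9508


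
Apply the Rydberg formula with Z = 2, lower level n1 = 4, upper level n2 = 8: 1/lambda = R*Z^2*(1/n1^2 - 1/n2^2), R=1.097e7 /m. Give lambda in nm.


1/lambda = R * Z^2 * (1/n1^2 - 1/n2^2)
= 1.097e7 * 2^2 * (1/4^2 - 1/8^2)
= 1.097e7 * 4 * (0.0625 - 0.015625)
= 2.0569e+06 /m
lambda = 1 / 2.0569e+06
= 486.1744 nm

486.1744


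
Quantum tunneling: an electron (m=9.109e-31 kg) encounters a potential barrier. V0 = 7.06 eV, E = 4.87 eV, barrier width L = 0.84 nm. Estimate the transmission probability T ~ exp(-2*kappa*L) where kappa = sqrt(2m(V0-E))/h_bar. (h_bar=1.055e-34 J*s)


V0 - E = 2.19 eV = 3.5084e-19 J
kappa = sqrt(2 * m * (V0-E)) / h_bar
= sqrt(2 * 9.109e-31 * 3.5084e-19) / 1.055e-34
= 7.5779e+09 /m
2*kappa*L = 2 * 7.5779e+09 * 0.84e-9
= 12.7309
T = exp(-12.7309) = 2.958168e-06

2.958168e-06


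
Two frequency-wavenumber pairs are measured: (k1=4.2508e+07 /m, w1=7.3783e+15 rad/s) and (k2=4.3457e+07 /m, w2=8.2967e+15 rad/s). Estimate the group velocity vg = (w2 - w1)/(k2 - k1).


vg = (w2 - w1) / (k2 - k1)
= (8.2967e+15 - 7.3783e+15) / (4.3457e+07 - 4.2508e+07)
= 9.1840e+14 / 9.4900e+05
= 9.6776e+08 m/s

9.6776e+08


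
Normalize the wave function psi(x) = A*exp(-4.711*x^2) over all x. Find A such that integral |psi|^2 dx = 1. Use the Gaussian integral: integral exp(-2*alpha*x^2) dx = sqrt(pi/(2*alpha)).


integral |psi|^2 dx = A^2 * sqrt(pi/(2*alpha)) = 1
A^2 = sqrt(2*alpha/pi)
= sqrt(2 * 4.711 / pi)
= 1.731796
A = sqrt(1.731796)
= 1.316

1.316


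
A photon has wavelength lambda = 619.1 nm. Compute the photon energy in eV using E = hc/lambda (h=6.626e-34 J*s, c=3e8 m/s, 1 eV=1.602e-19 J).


E = hc / lambda
= (6.626e-34)(3e8) / (619.1e-9)
= 1.9878e-25 / 6.1910e-07
= 3.2108e-19 J
Converting to eV: 3.2108e-19 / 1.602e-19
= 2.0042 eV

2.0042


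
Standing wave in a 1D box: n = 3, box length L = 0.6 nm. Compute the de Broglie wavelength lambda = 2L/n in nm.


lambda = 2L / n
= 2 * 0.6 / 3
= 1.2 / 3
= 0.4 nm

0.4


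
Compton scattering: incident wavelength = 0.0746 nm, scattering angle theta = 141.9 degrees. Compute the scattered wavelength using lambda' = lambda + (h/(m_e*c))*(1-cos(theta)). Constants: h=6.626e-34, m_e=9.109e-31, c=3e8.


Compton wavelength: h/(m_e*c) = 2.4247e-12 m
d_lambda = 2.4247e-12 * (1 - cos(141.9 deg))
= 2.4247e-12 * 1.786935
= 4.3328e-12 m = 0.004333 nm
lambda' = 0.0746 + 0.004333
= 0.078933 nm

0.078933


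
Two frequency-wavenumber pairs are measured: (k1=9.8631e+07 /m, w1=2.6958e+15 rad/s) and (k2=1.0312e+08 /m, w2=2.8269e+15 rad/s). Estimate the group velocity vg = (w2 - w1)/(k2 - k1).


vg = (w2 - w1) / (k2 - k1)
= (2.8269e+15 - 2.6958e+15) / (1.0312e+08 - 9.8631e+07)
= 1.3110e+14 / 4.4890e+06
= 2.9205e+07 m/s

2.9205e+07


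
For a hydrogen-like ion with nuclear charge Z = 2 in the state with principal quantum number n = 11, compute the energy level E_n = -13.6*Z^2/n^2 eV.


E_n = -13.6 * Z^2 / n^2
= -13.6 * 2^2 / 11^2
= -13.6 * 4 / 121
= -0.4496 eV

-0.4496


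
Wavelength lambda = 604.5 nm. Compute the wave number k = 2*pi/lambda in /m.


k = 2 * pi / lambda
= 6.2832 / (604.5e-9)
= 6.2832 / 6.0450e-07
= 1.0394e+07 /m

1.0394e+07


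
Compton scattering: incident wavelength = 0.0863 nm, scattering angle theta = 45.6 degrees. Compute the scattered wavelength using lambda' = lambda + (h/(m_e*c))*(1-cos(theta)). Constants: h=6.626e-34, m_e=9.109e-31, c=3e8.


Compton wavelength: h/(m_e*c) = 2.4247e-12 m
d_lambda = 2.4247e-12 * (1 - cos(45.6 deg))
= 2.4247e-12 * 0.300337
= 7.2823e-13 m = 0.000728 nm
lambda' = 0.0863 + 0.000728
= 0.087028 nm

0.087028


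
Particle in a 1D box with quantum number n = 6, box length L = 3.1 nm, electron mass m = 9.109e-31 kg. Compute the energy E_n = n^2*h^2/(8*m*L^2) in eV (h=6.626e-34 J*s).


E = n^2 * h^2 / (8 * m * L^2)
= 6^2 * (6.626e-34)^2 / (8 * 9.109e-31 * (3.1e-9)^2)
= 36 * 4.3904e-67 / (8 * 9.109e-31 * 9.6100e-18)
= 2.2569e-19 J
= 1.4088 eV

1.4088


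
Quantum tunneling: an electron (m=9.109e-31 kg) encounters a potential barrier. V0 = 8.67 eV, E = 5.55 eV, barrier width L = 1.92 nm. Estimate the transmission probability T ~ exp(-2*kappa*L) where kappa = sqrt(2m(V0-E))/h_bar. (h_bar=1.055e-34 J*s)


V0 - E = 3.12 eV = 4.9982e-19 J
kappa = sqrt(2 * m * (V0-E)) / h_bar
= sqrt(2 * 9.109e-31 * 4.9982e-19) / 1.055e-34
= 9.0450e+09 /m
2*kappa*L = 2 * 9.0450e+09 * 1.92e-9
= 34.7326
T = exp(-34.7326) = 8.237787e-16

8.237787e-16


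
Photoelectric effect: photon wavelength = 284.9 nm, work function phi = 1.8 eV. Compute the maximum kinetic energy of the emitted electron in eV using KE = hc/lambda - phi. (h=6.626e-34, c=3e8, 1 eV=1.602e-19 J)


E_photon = hc / lambda
= (6.626e-34)(3e8) / (284.9e-9)
= 6.9772e-19 J
= 4.3553 eV
KE = E_photon - phi
= 4.3553 - 1.8
= 2.5553 eV

2.5553


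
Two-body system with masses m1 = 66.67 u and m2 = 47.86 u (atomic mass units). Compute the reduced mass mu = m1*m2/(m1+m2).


mu = m1 * m2 / (m1 + m2)
= 66.67 * 47.86 / (66.67 + 47.86)
= 3190.8262 / 114.53
= 27.8602 u

27.8602


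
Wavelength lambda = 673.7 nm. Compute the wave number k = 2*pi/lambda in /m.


k = 2 * pi / lambda
= 6.2832 / (673.7e-9)
= 6.2832 / 6.7370e-07
= 9.3264e+06 /m

9.3264e+06


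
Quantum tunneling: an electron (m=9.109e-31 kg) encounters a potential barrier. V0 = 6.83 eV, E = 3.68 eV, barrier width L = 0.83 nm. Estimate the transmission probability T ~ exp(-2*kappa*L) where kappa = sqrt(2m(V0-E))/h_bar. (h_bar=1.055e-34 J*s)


V0 - E = 3.15 eV = 5.0463e-19 J
kappa = sqrt(2 * m * (V0-E)) / h_bar
= sqrt(2 * 9.109e-31 * 5.0463e-19) / 1.055e-34
= 9.0883e+09 /m
2*kappa*L = 2 * 9.0883e+09 * 0.83e-9
= 15.0866
T = exp(-15.0866) = 2.805148e-07

2.805148e-07


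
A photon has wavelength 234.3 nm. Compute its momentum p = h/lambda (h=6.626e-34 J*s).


p = h / lambda
= 6.626e-34 / (234.3e-9)
= 6.626e-34 / 2.3430e-07
= 2.8280e-27 kg*m/s

2.8280e-27


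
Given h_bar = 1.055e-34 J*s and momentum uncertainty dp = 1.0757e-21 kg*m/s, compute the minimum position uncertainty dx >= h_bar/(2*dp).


dx = h_bar / (2 * dp)
= 1.055e-34 / (2 * 1.0757e-21)
= 1.055e-34 / 2.1514e-21
= 4.9038e-14 m

4.9038e-14


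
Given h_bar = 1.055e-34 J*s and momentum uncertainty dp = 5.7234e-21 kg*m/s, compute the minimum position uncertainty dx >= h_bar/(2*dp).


dx = h_bar / (2 * dp)
= 1.055e-34 / (2 * 5.7234e-21)
= 1.055e-34 / 1.1447e-20
= 9.2165e-15 m

9.2165e-15


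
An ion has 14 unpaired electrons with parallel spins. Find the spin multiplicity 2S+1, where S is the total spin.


Total spin S = N * (1/2) = 14 * 0.5 = 7.0
Spin multiplicity = 2S + 1
= 2 * 7.0 + 1
= 15

15


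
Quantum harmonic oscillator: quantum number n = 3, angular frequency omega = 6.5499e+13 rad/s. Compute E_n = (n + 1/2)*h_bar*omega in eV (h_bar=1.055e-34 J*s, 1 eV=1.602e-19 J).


E = (n + 1/2) * h_bar * omega
= (3 + 0.5) * 1.055e-34 * 6.5499e+13
= 3.5 * 6.9101e-21
= 2.4186e-20 J
= 0.151 eV

0.151


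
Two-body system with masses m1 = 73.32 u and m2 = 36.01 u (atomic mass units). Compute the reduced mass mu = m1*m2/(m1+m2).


mu = m1 * m2 / (m1 + m2)
= 73.32 * 36.01 / (73.32 + 36.01)
= 2640.2532 / 109.33
= 24.1494 u

24.1494


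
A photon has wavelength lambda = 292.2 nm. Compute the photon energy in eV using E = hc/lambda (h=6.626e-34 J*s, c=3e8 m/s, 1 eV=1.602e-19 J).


E = hc / lambda
= (6.626e-34)(3e8) / (292.2e-9)
= 1.9878e-25 / 2.9220e-07
= 6.8029e-19 J
Converting to eV: 6.8029e-19 / 1.602e-19
= 4.2465 eV

4.2465


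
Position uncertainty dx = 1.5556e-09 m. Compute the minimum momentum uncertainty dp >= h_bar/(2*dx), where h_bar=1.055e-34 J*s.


dp = h_bar / (2 * dx)
= 1.055e-34 / (2 * 1.5556e-09)
= 1.055e-34 / 3.1112e-09
= 3.3910e-26 kg*m/s

3.3910e-26


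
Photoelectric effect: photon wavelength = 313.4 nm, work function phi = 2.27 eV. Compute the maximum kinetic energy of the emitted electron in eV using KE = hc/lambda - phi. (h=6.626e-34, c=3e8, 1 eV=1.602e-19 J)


E_photon = hc / lambda
= (6.626e-34)(3e8) / (313.4e-9)
= 6.3427e-19 J
= 3.9592 eV
KE = E_photon - phi
= 3.9592 - 2.27
= 1.6892 eV

1.6892


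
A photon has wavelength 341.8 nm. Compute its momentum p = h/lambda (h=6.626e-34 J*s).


p = h / lambda
= 6.626e-34 / (341.8e-9)
= 6.626e-34 / 3.4180e-07
= 1.9386e-27 kg*m/s

1.9386e-27


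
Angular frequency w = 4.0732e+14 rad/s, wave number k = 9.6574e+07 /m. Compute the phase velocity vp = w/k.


vp = w / k
= 4.0732e+14 / 9.6574e+07
= 4.2177e+06 m/s

4.2177e+06


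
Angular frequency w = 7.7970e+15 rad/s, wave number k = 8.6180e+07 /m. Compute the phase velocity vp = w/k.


vp = w / k
= 7.7970e+15 / 8.6180e+07
= 9.0473e+07 m/s

9.0473e+07


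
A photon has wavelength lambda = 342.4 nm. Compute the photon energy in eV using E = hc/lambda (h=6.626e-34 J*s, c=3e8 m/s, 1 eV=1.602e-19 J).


E = hc / lambda
= (6.626e-34)(3e8) / (342.4e-9)
= 1.9878e-25 / 3.4240e-07
= 5.8055e-19 J
Converting to eV: 5.8055e-19 / 1.602e-19
= 3.6239 eV

3.6239


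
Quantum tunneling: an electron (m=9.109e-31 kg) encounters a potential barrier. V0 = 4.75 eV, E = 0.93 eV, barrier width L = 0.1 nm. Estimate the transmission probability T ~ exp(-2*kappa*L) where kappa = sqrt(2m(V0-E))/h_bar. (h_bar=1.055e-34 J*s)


V0 - E = 3.82 eV = 6.1196e-19 J
kappa = sqrt(2 * m * (V0-E)) / h_bar
= sqrt(2 * 9.109e-31 * 6.1196e-19) / 1.055e-34
= 1.0008e+10 /m
2*kappa*L = 2 * 1.0008e+10 * 0.1e-9
= 2.0017
T = exp(-2.0017) = 1.351105e-01

1.351105e-01


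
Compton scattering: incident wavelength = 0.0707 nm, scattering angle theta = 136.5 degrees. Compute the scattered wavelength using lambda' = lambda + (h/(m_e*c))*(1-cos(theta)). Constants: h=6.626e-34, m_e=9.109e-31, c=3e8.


Compton wavelength: h/(m_e*c) = 2.4247e-12 m
d_lambda = 2.4247e-12 * (1 - cos(136.5 deg))
= 2.4247e-12 * 1.725374
= 4.1835e-12 m = 0.004184 nm
lambda' = 0.0707 + 0.004184
= 0.074884 nm

0.074884


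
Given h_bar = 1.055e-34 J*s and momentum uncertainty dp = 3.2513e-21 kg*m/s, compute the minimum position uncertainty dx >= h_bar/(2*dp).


dx = h_bar / (2 * dp)
= 1.055e-34 / (2 * 3.2513e-21)
= 1.055e-34 / 6.5026e-21
= 1.6224e-14 m

1.6224e-14


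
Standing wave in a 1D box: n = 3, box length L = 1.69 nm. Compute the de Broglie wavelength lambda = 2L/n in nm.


lambda = 2L / n
= 2 * 1.69 / 3
= 3.38 / 3
= 1.1267 nm

1.1267


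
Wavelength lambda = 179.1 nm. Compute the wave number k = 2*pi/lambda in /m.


k = 2 * pi / lambda
= 6.2832 / (179.1e-9)
= 6.2832 / 1.7910e-07
= 3.5082e+07 /m

3.5082e+07


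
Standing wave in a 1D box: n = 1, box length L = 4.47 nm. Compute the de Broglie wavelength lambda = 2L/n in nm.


lambda = 2L / n
= 2 * 4.47 / 1
= 8.94 / 1
= 8.94 nm

8.94


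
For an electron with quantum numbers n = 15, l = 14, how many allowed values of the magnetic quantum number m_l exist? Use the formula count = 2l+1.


m_l ranges from -l to +l in integer steps
So m_l goes from -14 to +14
Count = 2l + 1 = 2*14 + 1
= 29

29


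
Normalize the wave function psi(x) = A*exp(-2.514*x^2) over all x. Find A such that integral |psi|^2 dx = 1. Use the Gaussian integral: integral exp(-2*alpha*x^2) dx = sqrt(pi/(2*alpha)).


integral |psi|^2 dx = A^2 * sqrt(pi/(2*alpha)) = 1
A^2 = sqrt(2*alpha/pi)
= sqrt(2 * 2.514 / pi)
= 1.265094
A = sqrt(1.265094)
= 1.1248

1.1248


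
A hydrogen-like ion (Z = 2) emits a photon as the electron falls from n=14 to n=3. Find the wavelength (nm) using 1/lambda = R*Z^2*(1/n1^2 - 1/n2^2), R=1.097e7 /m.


1/lambda = R * Z^2 * (1/n1^2 - 1/n2^2)
= 1.097e7 * 2^2 * (1/3^2 - 1/14^2)
= 1.097e7 * 4 * (0.111111 - 0.005102)
= 4.6517e+06 /m
lambda = 1 / 4.6517e+06
= 214.9762 nm

214.9762


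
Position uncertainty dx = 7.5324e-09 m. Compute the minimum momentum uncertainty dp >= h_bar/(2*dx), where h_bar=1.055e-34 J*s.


dp = h_bar / (2 * dx)
= 1.055e-34 / (2 * 7.5324e-09)
= 1.055e-34 / 1.5065e-08
= 7.0031e-27 kg*m/s

7.0031e-27


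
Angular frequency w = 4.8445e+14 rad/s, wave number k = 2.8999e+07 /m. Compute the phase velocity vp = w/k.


vp = w / k
= 4.8445e+14 / 2.8999e+07
= 1.6706e+07 m/s

1.6706e+07


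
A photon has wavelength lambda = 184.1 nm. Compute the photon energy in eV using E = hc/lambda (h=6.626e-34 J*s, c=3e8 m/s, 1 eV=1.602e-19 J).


E = hc / lambda
= (6.626e-34)(3e8) / (184.1e-9)
= 1.9878e-25 / 1.8410e-07
= 1.0797e-18 J
Converting to eV: 1.0797e-18 / 1.602e-19
= 6.7399 eV

6.7399


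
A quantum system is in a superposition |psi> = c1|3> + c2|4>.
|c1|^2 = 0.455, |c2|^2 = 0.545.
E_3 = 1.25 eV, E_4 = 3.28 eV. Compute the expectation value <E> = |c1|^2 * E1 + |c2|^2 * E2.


<E> = |c1|^2 * E1 + |c2|^2 * E2
= 0.455 * 1.25 + 0.545 * 3.28
= 0.5687 + 1.7876
= 2.3563 eV

2.3563


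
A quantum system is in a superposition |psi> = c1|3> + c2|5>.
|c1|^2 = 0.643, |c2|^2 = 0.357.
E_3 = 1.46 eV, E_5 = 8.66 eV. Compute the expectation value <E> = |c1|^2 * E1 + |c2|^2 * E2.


<E> = |c1|^2 * E1 + |c2|^2 * E2
= 0.643 * 1.46 + 0.357 * 8.66
= 0.9388 + 3.0916
= 4.0304 eV

4.0304


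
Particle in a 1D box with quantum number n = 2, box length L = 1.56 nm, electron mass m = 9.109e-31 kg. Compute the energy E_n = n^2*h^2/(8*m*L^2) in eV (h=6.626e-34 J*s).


E = n^2 * h^2 / (8 * m * L^2)
= 2^2 * (6.626e-34)^2 / (8 * 9.109e-31 * (1.56e-9)^2)
= 4 * 4.3904e-67 / (8 * 9.109e-31 * 2.4336e-18)
= 9.9027e-20 J
= 0.6181 eV

0.6181


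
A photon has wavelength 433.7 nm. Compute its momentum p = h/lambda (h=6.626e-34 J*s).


p = h / lambda
= 6.626e-34 / (433.7e-9)
= 6.626e-34 / 4.3370e-07
= 1.5278e-27 kg*m/s

1.5278e-27


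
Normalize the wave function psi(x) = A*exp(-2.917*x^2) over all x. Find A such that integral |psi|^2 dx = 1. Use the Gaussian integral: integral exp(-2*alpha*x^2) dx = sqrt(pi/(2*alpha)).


integral |psi|^2 dx = A^2 * sqrt(pi/(2*alpha)) = 1
A^2 = sqrt(2*alpha/pi)
= sqrt(2 * 2.917 / pi)
= 1.362725
A = sqrt(1.362725)
= 1.1674

1.1674


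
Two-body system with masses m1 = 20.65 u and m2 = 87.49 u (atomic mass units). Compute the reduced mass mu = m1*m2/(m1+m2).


mu = m1 * m2 / (m1 + m2)
= 20.65 * 87.49 / (20.65 + 87.49)
= 1806.6685 / 108.14
= 16.7068 u

16.7068


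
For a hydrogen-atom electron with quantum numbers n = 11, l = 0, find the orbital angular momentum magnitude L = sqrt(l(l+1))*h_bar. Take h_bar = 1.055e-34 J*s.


L = sqrt(l*(l+1)) * h_bar
= sqrt(0 * 1) * 1.055e-34
= sqrt(0) * 1.055e-34
= 0.0 * 1.055e-34
= 0.0000e+00 J*s

0.0000e+00


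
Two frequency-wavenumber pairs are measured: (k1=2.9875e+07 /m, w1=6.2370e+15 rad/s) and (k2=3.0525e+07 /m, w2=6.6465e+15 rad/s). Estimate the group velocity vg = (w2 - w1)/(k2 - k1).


vg = (w2 - w1) / (k2 - k1)
= (6.6465e+15 - 6.2370e+15) / (3.0525e+07 - 2.9875e+07)
= 4.0950e+14 / 6.5000e+05
= 6.3000e+08 m/s

6.3000e+08


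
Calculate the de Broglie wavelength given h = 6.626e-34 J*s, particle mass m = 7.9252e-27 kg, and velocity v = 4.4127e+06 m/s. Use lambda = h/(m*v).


lambda = h / (m * v)
= 6.626e-34 / (7.9252e-27 * 4.4127e+06)
= 6.626e-34 / 3.4972e-20
= 1.8947e-14 m

1.8947e-14


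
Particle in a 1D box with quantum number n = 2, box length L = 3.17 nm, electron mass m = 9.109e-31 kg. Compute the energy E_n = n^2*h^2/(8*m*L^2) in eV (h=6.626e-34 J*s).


E = n^2 * h^2 / (8 * m * L^2)
= 2^2 * (6.626e-34)^2 / (8 * 9.109e-31 * (3.17e-9)^2)
= 4 * 4.3904e-67 / (8 * 9.109e-31 * 1.0049e-17)
= 2.3982e-20 J
= 0.1497 eV

0.1497


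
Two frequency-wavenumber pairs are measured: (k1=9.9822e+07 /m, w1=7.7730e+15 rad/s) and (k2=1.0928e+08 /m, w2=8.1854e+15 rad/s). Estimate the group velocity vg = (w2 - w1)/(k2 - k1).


vg = (w2 - w1) / (k2 - k1)
= (8.1854e+15 - 7.7730e+15) / (1.0928e+08 - 9.9822e+07)
= 4.1240e+14 / 9.4580e+06
= 4.3603e+07 m/s

4.3603e+07


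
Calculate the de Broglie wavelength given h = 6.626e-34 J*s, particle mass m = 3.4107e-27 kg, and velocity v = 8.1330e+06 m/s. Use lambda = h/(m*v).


lambda = h / (m * v)
= 6.626e-34 / (3.4107e-27 * 8.1330e+06)
= 6.626e-34 / 2.7739e-20
= 2.3887e-14 m

2.3887e-14


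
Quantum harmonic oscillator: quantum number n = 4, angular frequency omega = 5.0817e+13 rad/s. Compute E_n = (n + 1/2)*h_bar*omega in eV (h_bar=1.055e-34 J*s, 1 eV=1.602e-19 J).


E = (n + 1/2) * h_bar * omega
= (4 + 0.5) * 1.055e-34 * 5.0817e+13
= 4.5 * 5.3612e-21
= 2.4125e-20 J
= 0.1506 eV

0.1506


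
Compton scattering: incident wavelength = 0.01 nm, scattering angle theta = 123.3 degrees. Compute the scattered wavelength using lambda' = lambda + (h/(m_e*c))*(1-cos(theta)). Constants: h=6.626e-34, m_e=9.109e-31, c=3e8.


Compton wavelength: h/(m_e*c) = 2.4247e-12 m
d_lambda = 2.4247e-12 * (1 - cos(123.3 deg))
= 2.4247e-12 * 1.549023
= 3.7559e-12 m = 0.003756 nm
lambda' = 0.01 + 0.003756
= 0.013756 nm

0.013756


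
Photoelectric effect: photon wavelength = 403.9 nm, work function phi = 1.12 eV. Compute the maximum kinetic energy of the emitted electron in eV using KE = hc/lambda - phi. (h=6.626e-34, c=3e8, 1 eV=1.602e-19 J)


E_photon = hc / lambda
= (6.626e-34)(3e8) / (403.9e-9)
= 4.9215e-19 J
= 3.0721 eV
KE = E_photon - phi
= 3.0721 - 1.12
= 1.9521 eV

1.9521


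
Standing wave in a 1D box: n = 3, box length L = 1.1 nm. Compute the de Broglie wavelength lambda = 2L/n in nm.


lambda = 2L / n
= 2 * 1.1 / 3
= 2.2 / 3
= 0.7333 nm

0.7333


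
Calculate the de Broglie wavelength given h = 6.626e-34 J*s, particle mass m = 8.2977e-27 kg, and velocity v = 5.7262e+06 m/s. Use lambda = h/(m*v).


lambda = h / (m * v)
= 6.626e-34 / (8.2977e-27 * 5.7262e+06)
= 6.626e-34 / 4.7514e-20
= 1.3945e-14 m

1.3945e-14


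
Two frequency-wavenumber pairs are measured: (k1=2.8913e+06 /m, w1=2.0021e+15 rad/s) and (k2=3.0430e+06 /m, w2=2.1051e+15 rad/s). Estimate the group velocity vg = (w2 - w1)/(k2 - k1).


vg = (w2 - w1) / (k2 - k1)
= (2.1051e+15 - 2.0021e+15) / (3.0430e+06 - 2.8913e+06)
= 1.0300e+14 / 1.5170e+05
= 6.7897e+08 m/s

6.7897e+08


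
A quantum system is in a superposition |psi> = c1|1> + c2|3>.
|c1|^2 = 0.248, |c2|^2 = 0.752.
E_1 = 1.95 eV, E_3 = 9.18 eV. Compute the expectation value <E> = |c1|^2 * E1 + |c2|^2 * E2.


<E> = |c1|^2 * E1 + |c2|^2 * E2
= 0.248 * 1.95 + 0.752 * 9.18
= 0.4836 + 6.9034
= 7.387 eV

7.387


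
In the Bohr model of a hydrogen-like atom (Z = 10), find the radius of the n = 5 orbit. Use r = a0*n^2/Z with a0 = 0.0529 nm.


r = a0 * n^2 / Z
= 0.0529 * 5^2 / 10
= 0.0529 * 25 / 10
= 0.1323 nm

0.1323


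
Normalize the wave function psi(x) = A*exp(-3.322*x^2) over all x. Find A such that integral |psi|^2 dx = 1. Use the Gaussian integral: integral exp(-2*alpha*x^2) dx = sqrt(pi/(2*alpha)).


integral |psi|^2 dx = A^2 * sqrt(pi/(2*alpha)) = 1
A^2 = sqrt(2*alpha/pi)
= sqrt(2 * 3.322 / pi)
= 1.454253
A = sqrt(1.454253)
= 1.2059

1.2059


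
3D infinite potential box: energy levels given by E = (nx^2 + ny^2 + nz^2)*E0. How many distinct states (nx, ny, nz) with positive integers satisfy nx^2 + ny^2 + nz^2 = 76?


Enumerate all (nx, ny, nz) with nx^2 + ny^2 + nz^2 = 76:
(2,6,6)
(6,2,6)
(6,6,2)
Total degeneracy = 3

3


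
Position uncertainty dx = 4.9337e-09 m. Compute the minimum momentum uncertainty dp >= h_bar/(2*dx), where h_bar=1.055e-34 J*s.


dp = h_bar / (2 * dx)
= 1.055e-34 / (2 * 4.9337e-09)
= 1.055e-34 / 9.8674e-09
= 1.0692e-26 kg*m/s

1.0692e-26


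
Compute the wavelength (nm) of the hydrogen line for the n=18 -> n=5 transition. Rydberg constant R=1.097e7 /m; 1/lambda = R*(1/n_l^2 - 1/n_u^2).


1/lambda = R * (1/n_l^2 - 1/n_u^2)
= 1.097e7 * (1/5^2 - 1/18^2)
= 1.097e7 * (0.04 - 0.003086)
= 1.097e7 * 0.036914
= 4.0494e+05 /m
lambda = 1 / 4.0494e+05 = 2469.4896 nm

2469.4896


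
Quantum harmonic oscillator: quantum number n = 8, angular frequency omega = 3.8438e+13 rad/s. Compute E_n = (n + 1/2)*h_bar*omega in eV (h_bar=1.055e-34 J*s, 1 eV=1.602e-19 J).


E = (n + 1/2) * h_bar * omega
= (8 + 0.5) * 1.055e-34 * 3.8438e+13
= 8.5 * 4.0552e-21
= 3.4469e-20 J
= 0.2152 eV

0.2152


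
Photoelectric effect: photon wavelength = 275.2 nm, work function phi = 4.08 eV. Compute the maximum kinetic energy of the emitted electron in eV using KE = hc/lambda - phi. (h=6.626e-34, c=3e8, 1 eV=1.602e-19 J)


E_photon = hc / lambda
= (6.626e-34)(3e8) / (275.2e-9)
= 7.2231e-19 J
= 4.5088 eV
KE = E_photon - phi
= 4.5088 - 4.08
= 0.4288 eV

0.4288


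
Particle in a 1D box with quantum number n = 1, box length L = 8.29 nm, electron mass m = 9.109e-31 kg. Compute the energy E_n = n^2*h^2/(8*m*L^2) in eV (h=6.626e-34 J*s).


E = n^2 * h^2 / (8 * m * L^2)
= 1^2 * (6.626e-34)^2 / (8 * 9.109e-31 * (8.29e-9)^2)
= 1 * 4.3904e-67 / (8 * 9.109e-31 * 6.8724e-17)
= 8.7666e-22 J
= 0.0055 eV

0.0055


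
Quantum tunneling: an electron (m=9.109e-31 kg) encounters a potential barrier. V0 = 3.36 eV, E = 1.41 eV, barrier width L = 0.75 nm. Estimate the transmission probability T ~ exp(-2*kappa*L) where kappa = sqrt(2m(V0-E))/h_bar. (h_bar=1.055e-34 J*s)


V0 - E = 1.95 eV = 3.1239e-19 J
kappa = sqrt(2 * m * (V0-E)) / h_bar
= sqrt(2 * 9.109e-31 * 3.1239e-19) / 1.055e-34
= 7.1507e+09 /m
2*kappa*L = 2 * 7.1507e+09 * 0.75e-9
= 10.726
T = exp(-10.726) = 2.196637e-05

2.196637e-05


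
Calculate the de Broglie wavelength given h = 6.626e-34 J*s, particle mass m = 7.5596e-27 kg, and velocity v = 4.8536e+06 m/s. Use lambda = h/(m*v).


lambda = h / (m * v)
= 6.626e-34 / (7.5596e-27 * 4.8536e+06)
= 6.626e-34 / 3.6691e-20
= 1.8059e-14 m

1.8059e-14


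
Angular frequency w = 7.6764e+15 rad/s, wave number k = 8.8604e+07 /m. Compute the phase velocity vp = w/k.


vp = w / k
= 7.6764e+15 / 8.8604e+07
= 8.6637e+07 m/s

8.6637e+07


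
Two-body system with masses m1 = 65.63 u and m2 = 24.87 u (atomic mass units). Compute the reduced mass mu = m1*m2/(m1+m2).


mu = m1 * m2 / (m1 + m2)
= 65.63 * 24.87 / (65.63 + 24.87)
= 1632.2181 / 90.5
= 18.0356 u

18.0356


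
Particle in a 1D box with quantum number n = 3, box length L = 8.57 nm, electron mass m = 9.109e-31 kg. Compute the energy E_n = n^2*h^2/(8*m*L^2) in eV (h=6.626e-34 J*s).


E = n^2 * h^2 / (8 * m * L^2)
= 3^2 * (6.626e-34)^2 / (8 * 9.109e-31 * (8.57e-9)^2)
= 9 * 4.3904e-67 / (8 * 9.109e-31 * 7.3445e-17)
= 7.3828e-21 J
= 0.0461 eV

0.0461


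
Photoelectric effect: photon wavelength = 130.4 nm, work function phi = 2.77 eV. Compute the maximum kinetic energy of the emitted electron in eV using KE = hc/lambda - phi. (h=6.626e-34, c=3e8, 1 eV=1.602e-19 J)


E_photon = hc / lambda
= (6.626e-34)(3e8) / (130.4e-9)
= 1.5244e-18 J
= 9.5155 eV
KE = E_photon - phi
= 9.5155 - 2.77
= 6.7455 eV

6.7455


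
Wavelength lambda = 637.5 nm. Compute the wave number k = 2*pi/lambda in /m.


k = 2 * pi / lambda
= 6.2832 / (637.5e-9)
= 6.2832 / 6.3750e-07
= 9.8560e+06 /m

9.8560e+06


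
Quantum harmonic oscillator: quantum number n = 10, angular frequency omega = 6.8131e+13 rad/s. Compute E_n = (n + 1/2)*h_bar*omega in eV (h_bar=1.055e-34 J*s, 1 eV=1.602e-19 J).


E = (n + 1/2) * h_bar * omega
= (10 + 0.5) * 1.055e-34 * 6.8131e+13
= 10.5 * 7.1878e-21
= 7.5472e-20 J
= 0.4711 eV

0.4711


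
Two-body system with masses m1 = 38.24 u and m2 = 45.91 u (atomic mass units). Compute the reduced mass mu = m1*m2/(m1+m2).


mu = m1 * m2 / (m1 + m2)
= 38.24 * 45.91 / (38.24 + 45.91)
= 1755.5984 / 84.15
= 20.8627 u

20.8627


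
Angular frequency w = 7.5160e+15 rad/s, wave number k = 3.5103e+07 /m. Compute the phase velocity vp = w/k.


vp = w / k
= 7.5160e+15 / 3.5103e+07
= 2.1411e+08 m/s

2.1411e+08


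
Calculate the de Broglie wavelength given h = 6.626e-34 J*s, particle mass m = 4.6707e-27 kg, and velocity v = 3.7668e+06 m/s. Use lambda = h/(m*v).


lambda = h / (m * v)
= 6.626e-34 / (4.6707e-27 * 3.7668e+06)
= 6.626e-34 / 1.7594e-20
= 3.7661e-14 m

3.7661e-14


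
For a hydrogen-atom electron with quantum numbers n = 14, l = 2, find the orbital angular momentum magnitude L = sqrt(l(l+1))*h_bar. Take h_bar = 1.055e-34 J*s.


L = sqrt(l*(l+1)) * h_bar
= sqrt(2 * 3) * 1.055e-34
= sqrt(6) * 1.055e-34
= 2.4495 * 1.055e-34
= 2.5842e-34 J*s

2.5842e-34


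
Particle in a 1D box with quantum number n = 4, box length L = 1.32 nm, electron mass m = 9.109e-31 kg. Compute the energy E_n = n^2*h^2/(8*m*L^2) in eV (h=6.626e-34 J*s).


E = n^2 * h^2 / (8 * m * L^2)
= 4^2 * (6.626e-34)^2 / (8 * 9.109e-31 * (1.32e-9)^2)
= 16 * 4.3904e-67 / (8 * 9.109e-31 * 1.7424e-18)
= 5.5324e-19 J
= 3.4534 eV

3.4534


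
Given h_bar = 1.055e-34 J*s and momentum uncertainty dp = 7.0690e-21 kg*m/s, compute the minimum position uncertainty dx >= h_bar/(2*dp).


dx = h_bar / (2 * dp)
= 1.055e-34 / (2 * 7.0690e-21)
= 1.055e-34 / 1.4138e-20
= 7.4622e-15 m

7.4622e-15


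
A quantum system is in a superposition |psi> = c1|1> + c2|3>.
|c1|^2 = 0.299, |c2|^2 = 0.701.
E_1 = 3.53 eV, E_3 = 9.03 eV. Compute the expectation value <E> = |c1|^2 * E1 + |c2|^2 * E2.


<E> = |c1|^2 * E1 + |c2|^2 * E2
= 0.299 * 3.53 + 0.701 * 9.03
= 1.0555 + 6.33
= 7.3855 eV

7.3855


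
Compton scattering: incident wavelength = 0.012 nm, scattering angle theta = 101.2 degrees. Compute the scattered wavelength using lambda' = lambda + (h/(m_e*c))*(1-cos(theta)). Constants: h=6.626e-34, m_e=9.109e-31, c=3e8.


Compton wavelength: h/(m_e*c) = 2.4247e-12 m
d_lambda = 2.4247e-12 * (1 - cos(101.2 deg))
= 2.4247e-12 * 1.194234
= 2.8957e-12 m = 0.002896 nm
lambda' = 0.012 + 0.002896
= 0.014896 nm

0.014896


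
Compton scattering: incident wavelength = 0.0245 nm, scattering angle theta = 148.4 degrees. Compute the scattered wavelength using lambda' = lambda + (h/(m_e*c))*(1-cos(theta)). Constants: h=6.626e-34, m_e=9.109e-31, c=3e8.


Compton wavelength: h/(m_e*c) = 2.4247e-12 m
d_lambda = 2.4247e-12 * (1 - cos(148.4 deg))
= 2.4247e-12 * 1.851727
= 4.4899e-12 m = 0.00449 nm
lambda' = 0.0245 + 0.00449
= 0.02899 nm

0.02899


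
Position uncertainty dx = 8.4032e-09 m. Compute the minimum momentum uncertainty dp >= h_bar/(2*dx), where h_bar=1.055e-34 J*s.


dp = h_bar / (2 * dx)
= 1.055e-34 / (2 * 8.4032e-09)
= 1.055e-34 / 1.6806e-08
= 6.2774e-27 kg*m/s

6.2774e-27


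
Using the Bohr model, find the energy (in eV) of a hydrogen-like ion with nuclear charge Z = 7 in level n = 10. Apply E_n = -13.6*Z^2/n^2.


E_n = -13.6 * Z^2 / n^2
= -13.6 * 7^2 / 10^2
= -13.6 * 49 / 100
= -6.664 eV

-6.664


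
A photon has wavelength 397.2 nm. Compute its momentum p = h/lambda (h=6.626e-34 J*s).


p = h / lambda
= 6.626e-34 / (397.2e-9)
= 6.626e-34 / 3.9720e-07
= 1.6682e-27 kg*m/s

1.6682e-27


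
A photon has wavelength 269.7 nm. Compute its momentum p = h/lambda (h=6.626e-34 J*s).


p = h / lambda
= 6.626e-34 / (269.7e-9)
= 6.626e-34 / 2.6970e-07
= 2.4568e-27 kg*m/s

2.4568e-27


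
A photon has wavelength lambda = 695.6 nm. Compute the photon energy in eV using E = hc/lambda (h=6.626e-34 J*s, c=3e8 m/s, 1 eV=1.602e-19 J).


E = hc / lambda
= (6.626e-34)(3e8) / (695.6e-9)
= 1.9878e-25 / 6.9560e-07
= 2.8577e-19 J
Converting to eV: 2.8577e-19 / 1.602e-19
= 1.7838 eV

1.7838


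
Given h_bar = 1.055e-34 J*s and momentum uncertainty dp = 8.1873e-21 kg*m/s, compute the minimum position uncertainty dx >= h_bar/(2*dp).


dx = h_bar / (2 * dp)
= 1.055e-34 / (2 * 8.1873e-21)
= 1.055e-34 / 1.6375e-20
= 6.4429e-15 m

6.4429e-15


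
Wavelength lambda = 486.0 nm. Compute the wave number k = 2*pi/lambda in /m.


k = 2 * pi / lambda
= 6.2832 / (486.0e-9)
= 6.2832 / 4.8600e-07
= 1.2928e+07 /m

1.2928e+07


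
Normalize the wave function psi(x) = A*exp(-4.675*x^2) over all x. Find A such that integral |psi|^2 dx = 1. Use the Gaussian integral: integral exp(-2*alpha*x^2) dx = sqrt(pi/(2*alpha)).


integral |psi|^2 dx = A^2 * sqrt(pi/(2*alpha)) = 1
A^2 = sqrt(2*alpha/pi)
= sqrt(2 * 4.675 / pi)
= 1.725166
A = sqrt(1.725166)
= 1.3135

1.3135


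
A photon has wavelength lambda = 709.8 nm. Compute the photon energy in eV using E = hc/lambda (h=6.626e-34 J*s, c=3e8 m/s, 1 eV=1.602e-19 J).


E = hc / lambda
= (6.626e-34)(3e8) / (709.8e-9)
= 1.9878e-25 / 7.0980e-07
= 2.8005e-19 J
Converting to eV: 2.8005e-19 / 1.602e-19
= 1.7481 eV

1.7481


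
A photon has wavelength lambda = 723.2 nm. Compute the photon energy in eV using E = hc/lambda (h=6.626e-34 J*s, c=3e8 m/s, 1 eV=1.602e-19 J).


E = hc / lambda
= (6.626e-34)(3e8) / (723.2e-9)
= 1.9878e-25 / 7.2320e-07
= 2.7486e-19 J
Converting to eV: 2.7486e-19 / 1.602e-19
= 1.7157 eV

1.7157
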